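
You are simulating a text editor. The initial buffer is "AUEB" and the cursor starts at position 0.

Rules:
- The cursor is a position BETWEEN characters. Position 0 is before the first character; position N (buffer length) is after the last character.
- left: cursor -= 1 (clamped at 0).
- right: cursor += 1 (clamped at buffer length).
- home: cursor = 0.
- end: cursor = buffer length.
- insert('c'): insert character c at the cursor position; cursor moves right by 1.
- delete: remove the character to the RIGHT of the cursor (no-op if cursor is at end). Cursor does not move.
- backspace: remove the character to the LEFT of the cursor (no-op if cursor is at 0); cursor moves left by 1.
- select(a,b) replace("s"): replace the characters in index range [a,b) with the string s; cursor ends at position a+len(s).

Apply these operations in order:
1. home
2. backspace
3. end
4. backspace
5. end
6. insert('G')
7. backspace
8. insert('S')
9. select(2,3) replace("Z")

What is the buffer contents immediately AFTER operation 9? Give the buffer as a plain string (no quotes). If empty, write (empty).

Answer: AUZS

Derivation:
After op 1 (home): buf='AUEB' cursor=0
After op 2 (backspace): buf='AUEB' cursor=0
After op 3 (end): buf='AUEB' cursor=4
After op 4 (backspace): buf='AUE' cursor=3
After op 5 (end): buf='AUE' cursor=3
After op 6 (insert('G')): buf='AUEG' cursor=4
After op 7 (backspace): buf='AUE' cursor=3
After op 8 (insert('S')): buf='AUES' cursor=4
After op 9 (select(2,3) replace("Z")): buf='AUZS' cursor=3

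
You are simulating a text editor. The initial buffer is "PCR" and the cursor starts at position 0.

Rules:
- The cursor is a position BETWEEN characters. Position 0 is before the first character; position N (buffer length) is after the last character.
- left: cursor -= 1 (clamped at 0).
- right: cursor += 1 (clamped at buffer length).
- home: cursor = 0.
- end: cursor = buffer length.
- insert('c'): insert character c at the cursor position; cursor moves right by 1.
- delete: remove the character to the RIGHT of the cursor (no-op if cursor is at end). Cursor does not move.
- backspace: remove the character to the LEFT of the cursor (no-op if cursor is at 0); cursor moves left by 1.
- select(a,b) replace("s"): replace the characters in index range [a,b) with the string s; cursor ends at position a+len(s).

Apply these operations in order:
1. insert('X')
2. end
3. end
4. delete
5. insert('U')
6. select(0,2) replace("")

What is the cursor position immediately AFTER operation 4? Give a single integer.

After op 1 (insert('X')): buf='XPCR' cursor=1
After op 2 (end): buf='XPCR' cursor=4
After op 3 (end): buf='XPCR' cursor=4
After op 4 (delete): buf='XPCR' cursor=4

Answer: 4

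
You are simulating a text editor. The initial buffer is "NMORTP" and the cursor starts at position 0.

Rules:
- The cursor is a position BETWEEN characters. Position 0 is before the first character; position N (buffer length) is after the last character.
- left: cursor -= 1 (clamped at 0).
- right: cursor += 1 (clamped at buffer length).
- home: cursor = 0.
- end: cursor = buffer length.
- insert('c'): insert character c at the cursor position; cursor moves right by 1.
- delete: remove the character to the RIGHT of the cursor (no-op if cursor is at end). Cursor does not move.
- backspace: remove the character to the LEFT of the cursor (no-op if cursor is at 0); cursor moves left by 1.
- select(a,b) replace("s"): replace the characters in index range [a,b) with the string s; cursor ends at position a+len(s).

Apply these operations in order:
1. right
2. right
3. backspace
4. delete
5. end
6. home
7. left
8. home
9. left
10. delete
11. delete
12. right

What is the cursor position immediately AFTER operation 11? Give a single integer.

Answer: 0

Derivation:
After op 1 (right): buf='NMORTP' cursor=1
After op 2 (right): buf='NMORTP' cursor=2
After op 3 (backspace): buf='NORTP' cursor=1
After op 4 (delete): buf='NRTP' cursor=1
After op 5 (end): buf='NRTP' cursor=4
After op 6 (home): buf='NRTP' cursor=0
After op 7 (left): buf='NRTP' cursor=0
After op 8 (home): buf='NRTP' cursor=0
After op 9 (left): buf='NRTP' cursor=0
After op 10 (delete): buf='RTP' cursor=0
After op 11 (delete): buf='TP' cursor=0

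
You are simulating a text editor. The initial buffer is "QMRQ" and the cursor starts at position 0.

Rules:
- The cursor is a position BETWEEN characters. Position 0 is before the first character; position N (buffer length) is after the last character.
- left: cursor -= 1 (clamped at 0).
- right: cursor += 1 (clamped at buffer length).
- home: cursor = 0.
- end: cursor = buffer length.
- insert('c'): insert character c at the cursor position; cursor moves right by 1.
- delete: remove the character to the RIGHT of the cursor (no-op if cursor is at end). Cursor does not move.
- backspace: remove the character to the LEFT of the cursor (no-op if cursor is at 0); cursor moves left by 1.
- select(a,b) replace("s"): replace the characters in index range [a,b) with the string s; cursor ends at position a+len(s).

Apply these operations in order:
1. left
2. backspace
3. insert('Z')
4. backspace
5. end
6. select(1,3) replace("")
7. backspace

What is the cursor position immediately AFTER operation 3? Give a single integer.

Answer: 1

Derivation:
After op 1 (left): buf='QMRQ' cursor=0
After op 2 (backspace): buf='QMRQ' cursor=0
After op 3 (insert('Z')): buf='ZQMRQ' cursor=1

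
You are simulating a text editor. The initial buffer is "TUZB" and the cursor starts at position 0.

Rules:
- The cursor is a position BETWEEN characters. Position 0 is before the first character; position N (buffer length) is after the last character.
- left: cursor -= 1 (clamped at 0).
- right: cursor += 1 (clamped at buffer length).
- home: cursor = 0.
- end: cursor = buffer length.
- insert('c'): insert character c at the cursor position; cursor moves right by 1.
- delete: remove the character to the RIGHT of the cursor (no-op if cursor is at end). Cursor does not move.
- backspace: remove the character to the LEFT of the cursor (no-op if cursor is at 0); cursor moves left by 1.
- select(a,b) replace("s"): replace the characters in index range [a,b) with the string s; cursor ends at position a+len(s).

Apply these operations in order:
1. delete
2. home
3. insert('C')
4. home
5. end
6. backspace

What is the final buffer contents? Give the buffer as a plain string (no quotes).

Answer: CUZ

Derivation:
After op 1 (delete): buf='UZB' cursor=0
After op 2 (home): buf='UZB' cursor=0
After op 3 (insert('C')): buf='CUZB' cursor=1
After op 4 (home): buf='CUZB' cursor=0
After op 5 (end): buf='CUZB' cursor=4
After op 6 (backspace): buf='CUZ' cursor=3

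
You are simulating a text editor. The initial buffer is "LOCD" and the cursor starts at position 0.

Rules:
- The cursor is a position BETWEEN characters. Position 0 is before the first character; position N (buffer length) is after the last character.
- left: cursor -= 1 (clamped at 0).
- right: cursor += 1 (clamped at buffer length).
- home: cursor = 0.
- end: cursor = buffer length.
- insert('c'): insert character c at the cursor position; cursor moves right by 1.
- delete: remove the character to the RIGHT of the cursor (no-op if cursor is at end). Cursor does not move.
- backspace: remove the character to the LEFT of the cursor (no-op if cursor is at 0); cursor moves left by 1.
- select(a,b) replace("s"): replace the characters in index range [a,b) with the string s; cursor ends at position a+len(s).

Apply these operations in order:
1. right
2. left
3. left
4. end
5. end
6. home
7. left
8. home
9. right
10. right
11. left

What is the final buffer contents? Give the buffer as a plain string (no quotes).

Answer: LOCD

Derivation:
After op 1 (right): buf='LOCD' cursor=1
After op 2 (left): buf='LOCD' cursor=0
After op 3 (left): buf='LOCD' cursor=0
After op 4 (end): buf='LOCD' cursor=4
After op 5 (end): buf='LOCD' cursor=4
After op 6 (home): buf='LOCD' cursor=0
After op 7 (left): buf='LOCD' cursor=0
After op 8 (home): buf='LOCD' cursor=0
After op 9 (right): buf='LOCD' cursor=1
After op 10 (right): buf='LOCD' cursor=2
After op 11 (left): buf='LOCD' cursor=1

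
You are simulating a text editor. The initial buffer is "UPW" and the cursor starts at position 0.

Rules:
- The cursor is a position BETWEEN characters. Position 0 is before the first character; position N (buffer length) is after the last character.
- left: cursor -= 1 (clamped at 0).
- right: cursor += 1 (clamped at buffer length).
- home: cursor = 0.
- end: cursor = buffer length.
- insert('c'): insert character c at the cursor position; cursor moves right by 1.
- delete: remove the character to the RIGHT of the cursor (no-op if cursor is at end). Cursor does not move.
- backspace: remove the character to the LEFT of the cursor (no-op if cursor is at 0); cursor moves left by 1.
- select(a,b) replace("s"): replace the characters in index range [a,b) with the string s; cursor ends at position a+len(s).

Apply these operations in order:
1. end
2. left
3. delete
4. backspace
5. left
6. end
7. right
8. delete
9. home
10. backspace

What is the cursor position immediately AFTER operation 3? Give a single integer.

After op 1 (end): buf='UPW' cursor=3
After op 2 (left): buf='UPW' cursor=2
After op 3 (delete): buf='UP' cursor=2

Answer: 2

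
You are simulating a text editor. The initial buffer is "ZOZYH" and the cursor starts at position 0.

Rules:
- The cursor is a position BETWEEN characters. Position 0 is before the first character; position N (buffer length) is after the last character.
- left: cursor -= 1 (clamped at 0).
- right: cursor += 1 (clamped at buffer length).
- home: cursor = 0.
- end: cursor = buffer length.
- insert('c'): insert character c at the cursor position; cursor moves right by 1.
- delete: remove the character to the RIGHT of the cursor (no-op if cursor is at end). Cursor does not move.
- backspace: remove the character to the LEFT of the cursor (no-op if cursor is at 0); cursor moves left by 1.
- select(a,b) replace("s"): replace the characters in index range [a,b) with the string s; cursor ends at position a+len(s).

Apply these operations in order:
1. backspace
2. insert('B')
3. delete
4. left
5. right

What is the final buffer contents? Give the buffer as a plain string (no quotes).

Answer: BOZYH

Derivation:
After op 1 (backspace): buf='ZOZYH' cursor=0
After op 2 (insert('B')): buf='BZOZYH' cursor=1
After op 3 (delete): buf='BOZYH' cursor=1
After op 4 (left): buf='BOZYH' cursor=0
After op 5 (right): buf='BOZYH' cursor=1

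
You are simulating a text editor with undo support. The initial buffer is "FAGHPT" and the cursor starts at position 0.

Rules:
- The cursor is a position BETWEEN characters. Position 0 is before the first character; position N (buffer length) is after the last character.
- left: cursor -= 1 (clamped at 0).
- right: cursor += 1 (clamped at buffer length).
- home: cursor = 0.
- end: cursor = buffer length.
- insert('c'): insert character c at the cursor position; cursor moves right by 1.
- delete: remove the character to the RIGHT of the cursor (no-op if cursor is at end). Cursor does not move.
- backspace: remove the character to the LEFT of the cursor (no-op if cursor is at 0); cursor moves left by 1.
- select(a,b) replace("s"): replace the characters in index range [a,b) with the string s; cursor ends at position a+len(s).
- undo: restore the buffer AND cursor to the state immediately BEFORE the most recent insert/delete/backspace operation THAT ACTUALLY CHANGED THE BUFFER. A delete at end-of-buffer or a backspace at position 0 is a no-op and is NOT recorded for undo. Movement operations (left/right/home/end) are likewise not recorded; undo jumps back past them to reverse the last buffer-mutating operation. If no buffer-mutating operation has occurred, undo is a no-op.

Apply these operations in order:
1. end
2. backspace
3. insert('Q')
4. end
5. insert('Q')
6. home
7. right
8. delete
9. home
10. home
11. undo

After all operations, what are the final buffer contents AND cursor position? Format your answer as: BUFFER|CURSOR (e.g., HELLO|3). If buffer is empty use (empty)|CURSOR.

Answer: FAGHPQQ|1

Derivation:
After op 1 (end): buf='FAGHPT' cursor=6
After op 2 (backspace): buf='FAGHP' cursor=5
After op 3 (insert('Q')): buf='FAGHPQ' cursor=6
After op 4 (end): buf='FAGHPQ' cursor=6
After op 5 (insert('Q')): buf='FAGHPQQ' cursor=7
After op 6 (home): buf='FAGHPQQ' cursor=0
After op 7 (right): buf='FAGHPQQ' cursor=1
After op 8 (delete): buf='FGHPQQ' cursor=1
After op 9 (home): buf='FGHPQQ' cursor=0
After op 10 (home): buf='FGHPQQ' cursor=0
After op 11 (undo): buf='FAGHPQQ' cursor=1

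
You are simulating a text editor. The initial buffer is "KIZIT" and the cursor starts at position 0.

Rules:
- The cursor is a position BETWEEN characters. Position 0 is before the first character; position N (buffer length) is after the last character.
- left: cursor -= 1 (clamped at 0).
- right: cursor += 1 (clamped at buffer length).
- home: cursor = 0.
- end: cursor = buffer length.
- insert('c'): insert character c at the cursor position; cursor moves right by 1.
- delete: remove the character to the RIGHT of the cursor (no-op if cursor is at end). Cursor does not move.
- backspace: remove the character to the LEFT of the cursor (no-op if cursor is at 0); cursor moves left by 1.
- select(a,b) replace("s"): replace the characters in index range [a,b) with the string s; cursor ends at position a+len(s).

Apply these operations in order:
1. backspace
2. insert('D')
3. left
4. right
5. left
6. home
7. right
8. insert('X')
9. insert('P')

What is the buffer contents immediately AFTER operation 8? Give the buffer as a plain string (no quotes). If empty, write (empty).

After op 1 (backspace): buf='KIZIT' cursor=0
After op 2 (insert('D')): buf='DKIZIT' cursor=1
After op 3 (left): buf='DKIZIT' cursor=0
After op 4 (right): buf='DKIZIT' cursor=1
After op 5 (left): buf='DKIZIT' cursor=0
After op 6 (home): buf='DKIZIT' cursor=0
After op 7 (right): buf='DKIZIT' cursor=1
After op 8 (insert('X')): buf='DXKIZIT' cursor=2

Answer: DXKIZIT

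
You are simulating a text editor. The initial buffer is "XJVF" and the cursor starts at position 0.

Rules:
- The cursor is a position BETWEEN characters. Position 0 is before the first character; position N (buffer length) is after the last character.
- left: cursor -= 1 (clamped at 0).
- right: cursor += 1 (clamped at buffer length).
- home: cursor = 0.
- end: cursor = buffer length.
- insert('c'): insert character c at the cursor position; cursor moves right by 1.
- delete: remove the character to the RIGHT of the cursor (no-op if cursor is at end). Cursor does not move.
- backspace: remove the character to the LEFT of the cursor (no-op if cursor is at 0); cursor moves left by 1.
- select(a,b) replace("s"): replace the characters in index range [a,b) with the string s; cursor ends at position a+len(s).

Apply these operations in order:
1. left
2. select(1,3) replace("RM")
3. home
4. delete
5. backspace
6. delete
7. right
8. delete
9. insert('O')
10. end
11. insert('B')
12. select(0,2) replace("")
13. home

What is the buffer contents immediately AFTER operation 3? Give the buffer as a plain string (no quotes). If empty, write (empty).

Answer: XRMF

Derivation:
After op 1 (left): buf='XJVF' cursor=0
After op 2 (select(1,3) replace("RM")): buf='XRMF' cursor=3
After op 3 (home): buf='XRMF' cursor=0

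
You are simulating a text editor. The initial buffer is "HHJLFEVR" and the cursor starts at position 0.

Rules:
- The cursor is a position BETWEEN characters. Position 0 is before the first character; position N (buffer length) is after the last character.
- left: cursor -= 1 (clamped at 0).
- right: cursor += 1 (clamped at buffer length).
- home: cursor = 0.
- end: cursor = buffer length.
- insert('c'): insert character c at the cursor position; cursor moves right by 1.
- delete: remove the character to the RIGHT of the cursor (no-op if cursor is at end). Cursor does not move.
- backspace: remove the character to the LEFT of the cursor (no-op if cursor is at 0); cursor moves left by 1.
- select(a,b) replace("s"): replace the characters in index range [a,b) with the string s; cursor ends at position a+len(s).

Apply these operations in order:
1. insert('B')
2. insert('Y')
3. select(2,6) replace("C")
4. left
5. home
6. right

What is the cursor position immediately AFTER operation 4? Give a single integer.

Answer: 2

Derivation:
After op 1 (insert('B')): buf='BHHJLFEVR' cursor=1
After op 2 (insert('Y')): buf='BYHHJLFEVR' cursor=2
After op 3 (select(2,6) replace("C")): buf='BYCFEVR' cursor=3
After op 4 (left): buf='BYCFEVR' cursor=2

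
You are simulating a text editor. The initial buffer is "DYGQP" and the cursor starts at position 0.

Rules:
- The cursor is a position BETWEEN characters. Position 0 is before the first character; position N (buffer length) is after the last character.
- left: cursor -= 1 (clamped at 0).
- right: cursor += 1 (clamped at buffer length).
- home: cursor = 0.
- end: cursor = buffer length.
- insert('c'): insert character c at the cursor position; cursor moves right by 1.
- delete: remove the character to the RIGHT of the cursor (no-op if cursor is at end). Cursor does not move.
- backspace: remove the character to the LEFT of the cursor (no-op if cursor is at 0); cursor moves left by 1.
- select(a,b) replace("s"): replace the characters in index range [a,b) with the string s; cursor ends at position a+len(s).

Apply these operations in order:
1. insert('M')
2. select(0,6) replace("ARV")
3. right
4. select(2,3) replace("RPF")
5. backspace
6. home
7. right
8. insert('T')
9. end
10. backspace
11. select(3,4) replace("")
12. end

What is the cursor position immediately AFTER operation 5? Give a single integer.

Answer: 4

Derivation:
After op 1 (insert('M')): buf='MDYGQP' cursor=1
After op 2 (select(0,6) replace("ARV")): buf='ARV' cursor=3
After op 3 (right): buf='ARV' cursor=3
After op 4 (select(2,3) replace("RPF")): buf='ARRPF' cursor=5
After op 5 (backspace): buf='ARRP' cursor=4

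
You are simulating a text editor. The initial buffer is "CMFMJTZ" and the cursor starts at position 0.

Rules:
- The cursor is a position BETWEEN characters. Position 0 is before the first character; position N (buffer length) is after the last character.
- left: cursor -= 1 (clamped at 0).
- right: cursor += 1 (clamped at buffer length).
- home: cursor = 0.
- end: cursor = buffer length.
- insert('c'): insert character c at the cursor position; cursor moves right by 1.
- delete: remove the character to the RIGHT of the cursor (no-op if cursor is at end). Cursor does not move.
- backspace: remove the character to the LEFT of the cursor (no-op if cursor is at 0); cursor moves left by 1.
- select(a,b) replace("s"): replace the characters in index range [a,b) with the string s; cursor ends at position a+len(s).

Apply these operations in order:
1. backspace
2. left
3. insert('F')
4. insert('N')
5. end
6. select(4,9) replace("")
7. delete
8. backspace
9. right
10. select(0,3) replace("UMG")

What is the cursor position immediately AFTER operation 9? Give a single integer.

After op 1 (backspace): buf='CMFMJTZ' cursor=0
After op 2 (left): buf='CMFMJTZ' cursor=0
After op 3 (insert('F')): buf='FCMFMJTZ' cursor=1
After op 4 (insert('N')): buf='FNCMFMJTZ' cursor=2
After op 5 (end): buf='FNCMFMJTZ' cursor=9
After op 6 (select(4,9) replace("")): buf='FNCM' cursor=4
After op 7 (delete): buf='FNCM' cursor=4
After op 8 (backspace): buf='FNC' cursor=3
After op 9 (right): buf='FNC' cursor=3

Answer: 3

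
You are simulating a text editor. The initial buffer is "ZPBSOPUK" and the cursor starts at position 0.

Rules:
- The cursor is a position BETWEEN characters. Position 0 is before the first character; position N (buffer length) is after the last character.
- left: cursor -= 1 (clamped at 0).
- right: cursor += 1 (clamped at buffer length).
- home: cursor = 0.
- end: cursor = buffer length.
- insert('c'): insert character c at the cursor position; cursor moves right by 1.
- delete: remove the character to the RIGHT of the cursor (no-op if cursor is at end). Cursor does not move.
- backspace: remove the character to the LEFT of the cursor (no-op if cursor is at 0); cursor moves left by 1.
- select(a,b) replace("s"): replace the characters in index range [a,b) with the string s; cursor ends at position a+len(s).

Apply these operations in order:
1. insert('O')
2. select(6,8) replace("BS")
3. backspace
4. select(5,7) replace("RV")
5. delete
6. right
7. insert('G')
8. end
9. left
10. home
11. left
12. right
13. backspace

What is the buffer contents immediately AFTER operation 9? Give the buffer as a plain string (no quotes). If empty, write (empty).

After op 1 (insert('O')): buf='OZPBSOPUK' cursor=1
After op 2 (select(6,8) replace("BS")): buf='OZPBSOBSK' cursor=8
After op 3 (backspace): buf='OZPBSOBK' cursor=7
After op 4 (select(5,7) replace("RV")): buf='OZPBSRVK' cursor=7
After op 5 (delete): buf='OZPBSRV' cursor=7
After op 6 (right): buf='OZPBSRV' cursor=7
After op 7 (insert('G')): buf='OZPBSRVG' cursor=8
After op 8 (end): buf='OZPBSRVG' cursor=8
After op 9 (left): buf='OZPBSRVG' cursor=7

Answer: OZPBSRVG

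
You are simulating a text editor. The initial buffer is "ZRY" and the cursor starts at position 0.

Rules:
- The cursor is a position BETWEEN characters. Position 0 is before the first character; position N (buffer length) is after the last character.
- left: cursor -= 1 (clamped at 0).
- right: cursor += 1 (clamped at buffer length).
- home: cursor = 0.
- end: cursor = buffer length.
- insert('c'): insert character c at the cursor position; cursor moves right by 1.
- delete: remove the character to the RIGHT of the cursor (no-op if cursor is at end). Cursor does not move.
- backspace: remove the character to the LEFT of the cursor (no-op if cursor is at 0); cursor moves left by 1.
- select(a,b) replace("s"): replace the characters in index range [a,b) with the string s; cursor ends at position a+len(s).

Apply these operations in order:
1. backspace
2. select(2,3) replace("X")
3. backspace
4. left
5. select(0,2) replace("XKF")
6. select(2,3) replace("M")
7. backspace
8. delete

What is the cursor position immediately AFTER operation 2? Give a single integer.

After op 1 (backspace): buf='ZRY' cursor=0
After op 2 (select(2,3) replace("X")): buf='ZRX' cursor=3

Answer: 3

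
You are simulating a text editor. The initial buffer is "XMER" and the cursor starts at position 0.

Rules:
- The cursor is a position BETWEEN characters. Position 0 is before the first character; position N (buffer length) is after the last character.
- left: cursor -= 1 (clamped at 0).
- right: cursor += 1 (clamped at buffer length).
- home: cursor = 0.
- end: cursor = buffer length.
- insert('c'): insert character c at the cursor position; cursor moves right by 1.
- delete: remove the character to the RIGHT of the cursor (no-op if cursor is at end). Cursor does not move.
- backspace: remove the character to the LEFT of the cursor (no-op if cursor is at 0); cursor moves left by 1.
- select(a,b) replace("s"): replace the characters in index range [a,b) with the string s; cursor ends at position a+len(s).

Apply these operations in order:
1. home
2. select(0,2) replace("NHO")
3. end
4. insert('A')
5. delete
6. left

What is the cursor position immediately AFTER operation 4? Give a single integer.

After op 1 (home): buf='XMER' cursor=0
After op 2 (select(0,2) replace("NHO")): buf='NHOER' cursor=3
After op 3 (end): buf='NHOER' cursor=5
After op 4 (insert('A')): buf='NHOERA' cursor=6

Answer: 6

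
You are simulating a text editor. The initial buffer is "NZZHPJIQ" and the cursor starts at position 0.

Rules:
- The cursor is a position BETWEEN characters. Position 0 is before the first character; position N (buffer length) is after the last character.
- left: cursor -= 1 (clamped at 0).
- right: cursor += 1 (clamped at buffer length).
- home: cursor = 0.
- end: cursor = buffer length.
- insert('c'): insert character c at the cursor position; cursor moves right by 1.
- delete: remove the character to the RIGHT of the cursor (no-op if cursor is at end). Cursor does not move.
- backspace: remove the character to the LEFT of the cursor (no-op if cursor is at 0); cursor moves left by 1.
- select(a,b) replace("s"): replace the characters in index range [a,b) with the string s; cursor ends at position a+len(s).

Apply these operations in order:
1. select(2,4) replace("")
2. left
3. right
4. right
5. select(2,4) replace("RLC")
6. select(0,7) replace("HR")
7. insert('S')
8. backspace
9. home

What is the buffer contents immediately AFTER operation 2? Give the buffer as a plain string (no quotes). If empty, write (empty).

Answer: NZPJIQ

Derivation:
After op 1 (select(2,4) replace("")): buf='NZPJIQ' cursor=2
After op 2 (left): buf='NZPJIQ' cursor=1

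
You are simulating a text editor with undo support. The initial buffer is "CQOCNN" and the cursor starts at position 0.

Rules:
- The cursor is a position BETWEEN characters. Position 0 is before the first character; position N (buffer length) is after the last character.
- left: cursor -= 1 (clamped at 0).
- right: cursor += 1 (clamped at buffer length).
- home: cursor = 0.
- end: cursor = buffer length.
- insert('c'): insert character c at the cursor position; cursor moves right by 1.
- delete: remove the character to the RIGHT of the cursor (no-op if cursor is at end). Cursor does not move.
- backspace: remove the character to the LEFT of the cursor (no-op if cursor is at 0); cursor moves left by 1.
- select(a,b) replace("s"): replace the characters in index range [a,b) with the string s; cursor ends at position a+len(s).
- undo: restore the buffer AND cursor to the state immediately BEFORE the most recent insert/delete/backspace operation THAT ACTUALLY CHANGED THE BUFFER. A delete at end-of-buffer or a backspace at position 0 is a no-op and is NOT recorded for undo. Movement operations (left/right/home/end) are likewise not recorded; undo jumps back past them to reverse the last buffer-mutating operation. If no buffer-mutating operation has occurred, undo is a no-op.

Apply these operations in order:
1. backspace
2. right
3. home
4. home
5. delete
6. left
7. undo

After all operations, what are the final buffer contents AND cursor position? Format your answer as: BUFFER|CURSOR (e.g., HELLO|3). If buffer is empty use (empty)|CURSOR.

Answer: CQOCNN|0

Derivation:
After op 1 (backspace): buf='CQOCNN' cursor=0
After op 2 (right): buf='CQOCNN' cursor=1
After op 3 (home): buf='CQOCNN' cursor=0
After op 4 (home): buf='CQOCNN' cursor=0
After op 5 (delete): buf='QOCNN' cursor=0
After op 6 (left): buf='QOCNN' cursor=0
After op 7 (undo): buf='CQOCNN' cursor=0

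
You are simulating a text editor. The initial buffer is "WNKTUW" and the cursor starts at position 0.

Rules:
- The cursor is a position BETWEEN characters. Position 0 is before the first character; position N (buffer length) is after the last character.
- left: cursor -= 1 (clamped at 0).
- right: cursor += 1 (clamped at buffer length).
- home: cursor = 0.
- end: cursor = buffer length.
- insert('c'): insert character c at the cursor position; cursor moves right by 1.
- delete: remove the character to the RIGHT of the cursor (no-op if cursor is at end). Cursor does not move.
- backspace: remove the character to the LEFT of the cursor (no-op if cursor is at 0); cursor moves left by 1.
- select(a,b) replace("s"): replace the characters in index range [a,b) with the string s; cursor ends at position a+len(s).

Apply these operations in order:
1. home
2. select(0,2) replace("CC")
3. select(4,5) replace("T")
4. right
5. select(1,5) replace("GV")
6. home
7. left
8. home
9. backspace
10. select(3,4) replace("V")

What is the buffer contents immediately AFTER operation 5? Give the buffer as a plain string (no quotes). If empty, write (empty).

Answer: CGVW

Derivation:
After op 1 (home): buf='WNKTUW' cursor=0
After op 2 (select(0,2) replace("CC")): buf='CCKTUW' cursor=2
After op 3 (select(4,5) replace("T")): buf='CCKTTW' cursor=5
After op 4 (right): buf='CCKTTW' cursor=6
After op 5 (select(1,5) replace("GV")): buf='CGVW' cursor=3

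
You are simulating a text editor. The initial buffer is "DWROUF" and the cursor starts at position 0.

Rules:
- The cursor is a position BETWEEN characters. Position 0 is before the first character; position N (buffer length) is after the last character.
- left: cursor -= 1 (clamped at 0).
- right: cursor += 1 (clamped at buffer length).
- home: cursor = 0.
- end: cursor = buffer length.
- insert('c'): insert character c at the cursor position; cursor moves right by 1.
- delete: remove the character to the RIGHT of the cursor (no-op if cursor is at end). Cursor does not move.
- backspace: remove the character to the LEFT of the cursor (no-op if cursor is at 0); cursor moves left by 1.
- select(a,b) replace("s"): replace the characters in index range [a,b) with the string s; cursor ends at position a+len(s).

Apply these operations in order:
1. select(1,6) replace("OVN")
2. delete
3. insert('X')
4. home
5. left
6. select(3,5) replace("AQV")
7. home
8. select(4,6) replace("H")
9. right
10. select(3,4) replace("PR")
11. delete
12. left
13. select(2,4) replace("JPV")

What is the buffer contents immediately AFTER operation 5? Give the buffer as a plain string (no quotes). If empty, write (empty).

Answer: DOVNX

Derivation:
After op 1 (select(1,6) replace("OVN")): buf='DOVN' cursor=4
After op 2 (delete): buf='DOVN' cursor=4
After op 3 (insert('X')): buf='DOVNX' cursor=5
After op 4 (home): buf='DOVNX' cursor=0
After op 5 (left): buf='DOVNX' cursor=0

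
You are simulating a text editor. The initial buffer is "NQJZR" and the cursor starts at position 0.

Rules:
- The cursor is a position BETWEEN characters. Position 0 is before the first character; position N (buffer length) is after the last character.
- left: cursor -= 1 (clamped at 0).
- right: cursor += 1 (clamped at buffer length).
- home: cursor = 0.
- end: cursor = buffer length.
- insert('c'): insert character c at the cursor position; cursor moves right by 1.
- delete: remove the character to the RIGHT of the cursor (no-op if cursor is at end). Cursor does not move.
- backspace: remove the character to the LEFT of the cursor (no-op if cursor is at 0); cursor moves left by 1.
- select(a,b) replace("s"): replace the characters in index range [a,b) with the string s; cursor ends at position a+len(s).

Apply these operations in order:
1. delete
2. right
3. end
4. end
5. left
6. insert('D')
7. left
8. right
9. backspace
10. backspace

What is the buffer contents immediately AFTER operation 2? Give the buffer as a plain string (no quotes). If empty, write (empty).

After op 1 (delete): buf='QJZR' cursor=0
After op 2 (right): buf='QJZR' cursor=1

Answer: QJZR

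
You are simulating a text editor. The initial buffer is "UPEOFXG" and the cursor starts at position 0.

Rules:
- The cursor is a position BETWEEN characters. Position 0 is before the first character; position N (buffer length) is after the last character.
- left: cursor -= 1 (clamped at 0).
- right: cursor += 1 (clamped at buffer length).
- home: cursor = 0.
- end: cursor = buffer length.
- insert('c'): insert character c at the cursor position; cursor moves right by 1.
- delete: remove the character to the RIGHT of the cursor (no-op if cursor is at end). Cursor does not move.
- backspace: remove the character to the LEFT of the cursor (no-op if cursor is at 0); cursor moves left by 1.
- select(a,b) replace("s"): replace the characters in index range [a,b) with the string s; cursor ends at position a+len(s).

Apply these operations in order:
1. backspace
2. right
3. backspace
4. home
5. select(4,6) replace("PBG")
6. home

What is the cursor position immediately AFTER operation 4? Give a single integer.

After op 1 (backspace): buf='UPEOFXG' cursor=0
After op 2 (right): buf='UPEOFXG' cursor=1
After op 3 (backspace): buf='PEOFXG' cursor=0
After op 4 (home): buf='PEOFXG' cursor=0

Answer: 0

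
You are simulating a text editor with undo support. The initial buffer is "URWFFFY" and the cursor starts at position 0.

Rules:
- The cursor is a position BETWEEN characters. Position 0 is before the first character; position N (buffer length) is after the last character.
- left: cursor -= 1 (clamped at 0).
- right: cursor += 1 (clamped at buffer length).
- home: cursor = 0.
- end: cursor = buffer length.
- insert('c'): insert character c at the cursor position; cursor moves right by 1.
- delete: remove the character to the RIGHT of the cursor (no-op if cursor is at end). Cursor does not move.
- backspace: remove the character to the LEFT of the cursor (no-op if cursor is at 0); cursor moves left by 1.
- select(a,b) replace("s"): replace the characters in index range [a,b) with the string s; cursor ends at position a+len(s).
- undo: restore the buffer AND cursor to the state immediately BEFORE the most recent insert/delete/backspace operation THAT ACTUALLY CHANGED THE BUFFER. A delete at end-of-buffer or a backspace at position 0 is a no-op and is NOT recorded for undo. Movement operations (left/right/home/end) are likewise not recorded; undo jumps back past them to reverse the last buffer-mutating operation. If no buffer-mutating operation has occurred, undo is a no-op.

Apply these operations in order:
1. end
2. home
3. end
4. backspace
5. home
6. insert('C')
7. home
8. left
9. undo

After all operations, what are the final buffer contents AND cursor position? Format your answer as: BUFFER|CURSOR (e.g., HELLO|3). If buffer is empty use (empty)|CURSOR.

Answer: URWFFF|0

Derivation:
After op 1 (end): buf='URWFFFY' cursor=7
After op 2 (home): buf='URWFFFY' cursor=0
After op 3 (end): buf='URWFFFY' cursor=7
After op 4 (backspace): buf='URWFFF' cursor=6
After op 5 (home): buf='URWFFF' cursor=0
After op 6 (insert('C')): buf='CURWFFF' cursor=1
After op 7 (home): buf='CURWFFF' cursor=0
After op 8 (left): buf='CURWFFF' cursor=0
After op 9 (undo): buf='URWFFF' cursor=0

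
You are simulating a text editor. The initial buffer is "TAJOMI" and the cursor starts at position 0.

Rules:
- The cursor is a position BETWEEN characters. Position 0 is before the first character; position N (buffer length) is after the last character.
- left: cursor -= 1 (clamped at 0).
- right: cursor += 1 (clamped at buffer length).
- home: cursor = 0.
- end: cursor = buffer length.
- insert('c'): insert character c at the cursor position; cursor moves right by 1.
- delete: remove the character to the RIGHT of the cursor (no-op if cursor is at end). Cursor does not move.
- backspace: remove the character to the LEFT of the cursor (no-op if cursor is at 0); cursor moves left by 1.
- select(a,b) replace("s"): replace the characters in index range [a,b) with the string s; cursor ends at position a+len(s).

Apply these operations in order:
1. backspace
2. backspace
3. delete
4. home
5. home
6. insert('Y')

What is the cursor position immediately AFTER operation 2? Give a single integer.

After op 1 (backspace): buf='TAJOMI' cursor=0
After op 2 (backspace): buf='TAJOMI' cursor=0

Answer: 0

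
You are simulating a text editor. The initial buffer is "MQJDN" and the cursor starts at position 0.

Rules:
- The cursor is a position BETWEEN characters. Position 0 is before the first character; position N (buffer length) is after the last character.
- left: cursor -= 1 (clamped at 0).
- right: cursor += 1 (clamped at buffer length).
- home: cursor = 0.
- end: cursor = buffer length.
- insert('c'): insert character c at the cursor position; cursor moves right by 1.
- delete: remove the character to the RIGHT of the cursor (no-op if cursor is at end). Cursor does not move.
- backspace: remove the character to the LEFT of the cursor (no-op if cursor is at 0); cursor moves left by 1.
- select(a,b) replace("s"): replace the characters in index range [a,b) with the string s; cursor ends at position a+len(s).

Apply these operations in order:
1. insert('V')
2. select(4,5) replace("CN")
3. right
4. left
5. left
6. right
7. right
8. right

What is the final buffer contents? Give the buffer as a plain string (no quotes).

Answer: VMQJCNN

Derivation:
After op 1 (insert('V')): buf='VMQJDN' cursor=1
After op 2 (select(4,5) replace("CN")): buf='VMQJCNN' cursor=6
After op 3 (right): buf='VMQJCNN' cursor=7
After op 4 (left): buf='VMQJCNN' cursor=6
After op 5 (left): buf='VMQJCNN' cursor=5
After op 6 (right): buf='VMQJCNN' cursor=6
After op 7 (right): buf='VMQJCNN' cursor=7
After op 8 (right): buf='VMQJCNN' cursor=7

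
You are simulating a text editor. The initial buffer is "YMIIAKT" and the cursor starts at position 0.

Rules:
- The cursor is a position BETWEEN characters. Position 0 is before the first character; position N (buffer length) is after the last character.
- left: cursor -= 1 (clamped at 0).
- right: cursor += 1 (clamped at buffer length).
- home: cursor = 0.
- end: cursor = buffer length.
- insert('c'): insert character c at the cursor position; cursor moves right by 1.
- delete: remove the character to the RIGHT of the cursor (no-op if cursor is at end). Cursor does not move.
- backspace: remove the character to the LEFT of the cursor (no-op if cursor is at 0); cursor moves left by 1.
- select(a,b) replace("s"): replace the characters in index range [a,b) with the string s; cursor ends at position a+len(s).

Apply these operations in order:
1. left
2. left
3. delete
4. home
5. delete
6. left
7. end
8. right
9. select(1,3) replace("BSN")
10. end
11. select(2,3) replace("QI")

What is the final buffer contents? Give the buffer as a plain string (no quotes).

Answer: IBQINKT

Derivation:
After op 1 (left): buf='YMIIAKT' cursor=0
After op 2 (left): buf='YMIIAKT' cursor=0
After op 3 (delete): buf='MIIAKT' cursor=0
After op 4 (home): buf='MIIAKT' cursor=0
After op 5 (delete): buf='IIAKT' cursor=0
After op 6 (left): buf='IIAKT' cursor=0
After op 7 (end): buf='IIAKT' cursor=5
After op 8 (right): buf='IIAKT' cursor=5
After op 9 (select(1,3) replace("BSN")): buf='IBSNKT' cursor=4
After op 10 (end): buf='IBSNKT' cursor=6
After op 11 (select(2,3) replace("QI")): buf='IBQINKT' cursor=4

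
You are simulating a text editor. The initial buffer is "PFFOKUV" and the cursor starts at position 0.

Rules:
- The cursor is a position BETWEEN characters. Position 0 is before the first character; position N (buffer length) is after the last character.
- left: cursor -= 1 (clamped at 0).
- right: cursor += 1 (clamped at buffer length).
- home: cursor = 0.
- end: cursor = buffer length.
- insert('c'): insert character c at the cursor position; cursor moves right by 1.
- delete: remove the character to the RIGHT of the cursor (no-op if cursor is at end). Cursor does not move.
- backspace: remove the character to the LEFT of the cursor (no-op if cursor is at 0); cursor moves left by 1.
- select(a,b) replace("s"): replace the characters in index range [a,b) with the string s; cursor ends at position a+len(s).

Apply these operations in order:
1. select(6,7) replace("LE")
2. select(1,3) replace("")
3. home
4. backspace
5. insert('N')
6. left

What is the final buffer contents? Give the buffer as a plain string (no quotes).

After op 1 (select(6,7) replace("LE")): buf='PFFOKULE' cursor=8
After op 2 (select(1,3) replace("")): buf='POKULE' cursor=1
After op 3 (home): buf='POKULE' cursor=0
After op 4 (backspace): buf='POKULE' cursor=0
After op 5 (insert('N')): buf='NPOKULE' cursor=1
After op 6 (left): buf='NPOKULE' cursor=0

Answer: NPOKULE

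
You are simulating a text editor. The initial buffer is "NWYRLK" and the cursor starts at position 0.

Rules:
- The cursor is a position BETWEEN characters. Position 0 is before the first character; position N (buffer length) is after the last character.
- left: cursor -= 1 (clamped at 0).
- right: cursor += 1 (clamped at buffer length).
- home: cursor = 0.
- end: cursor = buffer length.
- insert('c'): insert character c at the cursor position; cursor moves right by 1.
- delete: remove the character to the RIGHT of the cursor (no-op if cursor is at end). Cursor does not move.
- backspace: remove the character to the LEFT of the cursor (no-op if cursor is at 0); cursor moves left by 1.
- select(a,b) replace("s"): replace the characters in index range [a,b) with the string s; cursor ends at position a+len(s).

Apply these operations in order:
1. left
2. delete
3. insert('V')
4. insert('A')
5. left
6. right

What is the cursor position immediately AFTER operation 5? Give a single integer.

Answer: 1

Derivation:
After op 1 (left): buf='NWYRLK' cursor=0
After op 2 (delete): buf='WYRLK' cursor=0
After op 3 (insert('V')): buf='VWYRLK' cursor=1
After op 4 (insert('A')): buf='VAWYRLK' cursor=2
After op 5 (left): buf='VAWYRLK' cursor=1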